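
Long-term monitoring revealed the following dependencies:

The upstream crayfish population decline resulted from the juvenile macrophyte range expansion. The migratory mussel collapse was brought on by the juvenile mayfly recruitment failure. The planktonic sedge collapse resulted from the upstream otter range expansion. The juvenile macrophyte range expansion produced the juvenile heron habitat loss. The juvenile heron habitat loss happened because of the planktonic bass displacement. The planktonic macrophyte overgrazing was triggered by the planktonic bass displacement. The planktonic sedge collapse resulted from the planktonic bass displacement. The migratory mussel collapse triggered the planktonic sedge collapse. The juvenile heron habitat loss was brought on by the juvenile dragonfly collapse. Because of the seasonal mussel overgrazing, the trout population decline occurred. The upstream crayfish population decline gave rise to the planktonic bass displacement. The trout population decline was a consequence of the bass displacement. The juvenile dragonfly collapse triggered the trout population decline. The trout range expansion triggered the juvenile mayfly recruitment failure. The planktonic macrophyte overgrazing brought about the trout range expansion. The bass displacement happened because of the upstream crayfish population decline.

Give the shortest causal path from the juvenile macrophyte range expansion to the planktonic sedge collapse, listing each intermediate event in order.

the juvenile macrophyte range expansion → the upstream crayfish population decline → the planktonic bass displacement → the planktonic sedge collapse

the juvenile macrophyte range expansion → the upstream crayfish population decline
the upstream crayfish population decline → the planktonic bass displacement
the planktonic bass displacement → the planktonic sedge collapse
Length: 3 steps.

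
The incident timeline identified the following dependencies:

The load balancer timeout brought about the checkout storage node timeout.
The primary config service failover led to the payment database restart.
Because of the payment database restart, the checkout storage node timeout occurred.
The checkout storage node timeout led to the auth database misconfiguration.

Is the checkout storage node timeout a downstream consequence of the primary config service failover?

Yes

There is a causal chain: the primary config service failover → the payment database restart → the checkout storage node timeout.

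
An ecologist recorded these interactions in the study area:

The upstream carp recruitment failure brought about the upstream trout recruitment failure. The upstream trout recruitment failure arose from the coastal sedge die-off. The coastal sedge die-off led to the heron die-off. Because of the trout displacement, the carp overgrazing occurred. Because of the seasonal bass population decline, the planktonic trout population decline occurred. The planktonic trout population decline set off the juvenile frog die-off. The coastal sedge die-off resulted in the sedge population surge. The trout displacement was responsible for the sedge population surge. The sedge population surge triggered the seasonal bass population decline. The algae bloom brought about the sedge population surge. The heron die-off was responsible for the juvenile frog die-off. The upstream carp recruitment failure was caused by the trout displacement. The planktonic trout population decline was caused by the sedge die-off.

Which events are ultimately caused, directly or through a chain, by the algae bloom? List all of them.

the juvenile frog die-off, the planktonic trout population decline, the seasonal bass population decline, the sedge population surge

Direct effects: the sedge population surge.
2 steps out: the seasonal bass population decline.
3 steps out: the planktonic trout population decline.
4 steps out: the juvenile frog die-off.
Not reachable from it: the trout displacement, the upstream carp recruitment failure, the coastal sedge die-off, the upstream trout recruitment failure, the carp overgrazing, the sedge die-off, the heron die-off.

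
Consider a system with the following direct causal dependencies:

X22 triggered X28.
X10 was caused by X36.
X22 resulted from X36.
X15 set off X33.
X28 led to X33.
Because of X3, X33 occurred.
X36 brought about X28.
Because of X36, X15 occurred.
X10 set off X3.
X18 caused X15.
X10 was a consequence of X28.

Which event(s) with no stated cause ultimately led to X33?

Tracing upstream from X33: X33 ← X15 ← X36.
A separate upstream branch: X33 ← X15 ← X18.
Each of those chain origins has no stated cause.

X18, X36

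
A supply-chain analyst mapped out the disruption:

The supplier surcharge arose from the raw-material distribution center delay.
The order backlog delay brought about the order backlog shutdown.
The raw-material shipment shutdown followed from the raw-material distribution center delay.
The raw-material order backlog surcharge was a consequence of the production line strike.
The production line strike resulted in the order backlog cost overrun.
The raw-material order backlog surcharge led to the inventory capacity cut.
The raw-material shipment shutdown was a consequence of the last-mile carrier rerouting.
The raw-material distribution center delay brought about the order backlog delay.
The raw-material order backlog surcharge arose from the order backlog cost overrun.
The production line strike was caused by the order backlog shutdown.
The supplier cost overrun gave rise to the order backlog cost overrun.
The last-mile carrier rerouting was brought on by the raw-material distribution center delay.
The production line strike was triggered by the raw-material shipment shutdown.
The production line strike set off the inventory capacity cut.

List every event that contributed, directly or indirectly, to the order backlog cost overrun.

Immediate causes of the order backlog cost overrun: the production line strike, the supplier cost overrun.
Further upstream: the raw-material distribution center delay, the last-mile carrier rerouting, the order backlog delay, the order backlog shutdown, the raw-material shipment shutdown.

the last-mile carrier rerouting, the order backlog delay, the order backlog shutdown, the production line strike, the raw-material distribution center delay, the raw-material shipment shutdown, the supplier cost overrun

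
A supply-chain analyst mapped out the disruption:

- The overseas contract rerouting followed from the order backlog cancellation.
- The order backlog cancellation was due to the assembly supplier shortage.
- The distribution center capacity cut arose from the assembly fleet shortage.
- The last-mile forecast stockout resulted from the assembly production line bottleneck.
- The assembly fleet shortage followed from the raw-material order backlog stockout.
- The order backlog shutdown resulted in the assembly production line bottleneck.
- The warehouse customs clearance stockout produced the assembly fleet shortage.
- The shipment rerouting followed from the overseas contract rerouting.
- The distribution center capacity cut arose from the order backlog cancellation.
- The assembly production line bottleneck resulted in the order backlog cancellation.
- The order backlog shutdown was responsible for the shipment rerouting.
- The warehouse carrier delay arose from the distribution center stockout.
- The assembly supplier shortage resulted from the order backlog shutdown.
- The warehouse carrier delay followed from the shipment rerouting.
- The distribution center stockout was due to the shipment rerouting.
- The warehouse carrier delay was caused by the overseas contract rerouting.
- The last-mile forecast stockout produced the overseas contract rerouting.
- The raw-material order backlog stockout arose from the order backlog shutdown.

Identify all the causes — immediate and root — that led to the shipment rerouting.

Immediate causes of the shipment rerouting: the order backlog shutdown, the overseas contract rerouting.
Further upstream: the assembly supplier shortage, the assembly production line bottleneck, the last-mile forecast stockout, the order backlog cancellation.

the assembly production line bottleneck, the assembly supplier shortage, the last-mile forecast stockout, the order backlog cancellation, the order backlog shutdown, the overseas contract rerouting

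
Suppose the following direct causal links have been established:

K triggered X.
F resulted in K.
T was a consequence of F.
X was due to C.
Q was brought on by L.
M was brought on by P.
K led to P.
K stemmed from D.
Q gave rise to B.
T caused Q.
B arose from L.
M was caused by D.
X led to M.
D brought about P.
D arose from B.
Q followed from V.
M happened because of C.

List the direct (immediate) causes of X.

Upstream contributors include L, F, T, V, Q, B, D, but only C, K feed directly into X.

C, K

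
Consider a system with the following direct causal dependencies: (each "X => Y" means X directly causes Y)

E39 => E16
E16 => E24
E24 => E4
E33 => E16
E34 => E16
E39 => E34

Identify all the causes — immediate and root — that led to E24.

Immediate cause of E24: E16.
Further upstream: E39, E34, E33.

E16, E33, E34, E39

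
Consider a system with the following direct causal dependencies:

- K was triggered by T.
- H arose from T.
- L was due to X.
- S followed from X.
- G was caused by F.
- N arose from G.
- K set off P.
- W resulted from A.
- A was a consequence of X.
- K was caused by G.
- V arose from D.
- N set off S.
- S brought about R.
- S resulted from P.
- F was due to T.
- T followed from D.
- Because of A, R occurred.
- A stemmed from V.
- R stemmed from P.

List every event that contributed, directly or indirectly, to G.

Immediate cause of G: F.
Further upstream: D, T.

D, F, T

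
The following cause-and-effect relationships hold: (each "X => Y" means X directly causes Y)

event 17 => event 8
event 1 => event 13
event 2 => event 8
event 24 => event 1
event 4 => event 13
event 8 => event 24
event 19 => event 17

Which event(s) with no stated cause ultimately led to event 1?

Tracing upstream from event 1: event 1 ← event 24 ← event 8 ← event 2.
A separate upstream branch: event 1 ← event 24 ← event 8 ← event 17 ← event 19.
Each of those chain origins has no stated cause.

event 19, event 2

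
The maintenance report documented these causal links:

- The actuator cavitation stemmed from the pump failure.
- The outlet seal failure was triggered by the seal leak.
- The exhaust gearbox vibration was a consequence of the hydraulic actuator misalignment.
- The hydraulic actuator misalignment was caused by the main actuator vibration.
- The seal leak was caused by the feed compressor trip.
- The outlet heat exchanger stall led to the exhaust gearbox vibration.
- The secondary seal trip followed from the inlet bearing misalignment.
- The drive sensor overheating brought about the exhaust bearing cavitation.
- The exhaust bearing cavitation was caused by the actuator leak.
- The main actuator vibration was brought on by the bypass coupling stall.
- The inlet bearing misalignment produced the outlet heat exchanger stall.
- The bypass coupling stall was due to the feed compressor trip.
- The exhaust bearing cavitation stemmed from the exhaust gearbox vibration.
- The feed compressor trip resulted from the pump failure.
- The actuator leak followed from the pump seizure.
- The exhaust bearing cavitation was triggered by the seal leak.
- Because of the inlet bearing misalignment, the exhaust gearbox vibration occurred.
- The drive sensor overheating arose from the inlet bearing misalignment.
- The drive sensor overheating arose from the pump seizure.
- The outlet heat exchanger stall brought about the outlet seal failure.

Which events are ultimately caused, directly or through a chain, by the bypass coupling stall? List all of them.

Direct effects: the main actuator vibration.
2 steps out: the hydraulic actuator misalignment.
3 steps out: the exhaust gearbox vibration.
4 steps out: the exhaust bearing cavitation.
Not reachable from it: the inlet bearing misalignment, the pump failure, the secondary seal trip, the actuator cavitation, the feed compressor trip, the pump seizure, the seal leak, the actuator leak, the drive sensor overheating, the outlet heat exchanger stall, the outlet seal failure.

the exhaust bearing cavitation, the exhaust gearbox vibration, the hydraulic actuator misalignment, the main actuator vibration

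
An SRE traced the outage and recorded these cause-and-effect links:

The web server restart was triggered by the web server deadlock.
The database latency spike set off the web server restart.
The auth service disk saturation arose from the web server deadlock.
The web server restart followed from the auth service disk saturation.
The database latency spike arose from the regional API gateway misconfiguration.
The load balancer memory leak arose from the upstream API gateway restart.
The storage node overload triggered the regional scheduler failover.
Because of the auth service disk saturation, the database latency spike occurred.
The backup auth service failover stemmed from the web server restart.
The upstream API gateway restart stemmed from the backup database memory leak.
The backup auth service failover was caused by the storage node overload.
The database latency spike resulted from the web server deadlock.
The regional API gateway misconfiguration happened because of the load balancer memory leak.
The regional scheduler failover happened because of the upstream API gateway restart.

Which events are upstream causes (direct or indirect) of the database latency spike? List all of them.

the auth service disk saturation, the backup database memory leak, the load balancer memory leak, the regional API gateway misconfiguration, the upstream API gateway restart, the web server deadlock

Immediate causes of the database latency spike: the web server deadlock, the regional API gateway misconfiguration, the auth service disk saturation.
Further upstream: the backup database memory leak, the upstream API gateway restart, the load balancer memory leak.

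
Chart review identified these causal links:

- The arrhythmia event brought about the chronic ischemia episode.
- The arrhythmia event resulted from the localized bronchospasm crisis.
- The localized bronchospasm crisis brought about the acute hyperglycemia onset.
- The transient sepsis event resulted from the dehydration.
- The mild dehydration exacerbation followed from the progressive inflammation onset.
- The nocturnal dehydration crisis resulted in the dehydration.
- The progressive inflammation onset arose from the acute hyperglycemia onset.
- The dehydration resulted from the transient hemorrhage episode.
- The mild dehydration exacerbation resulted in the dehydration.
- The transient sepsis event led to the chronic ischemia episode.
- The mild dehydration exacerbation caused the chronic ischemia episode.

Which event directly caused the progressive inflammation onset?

Upstream contributors include the localized bronchospasm crisis, but only the acute hyperglycemia onset feeds directly into the progressive inflammation onset.

the acute hyperglycemia onset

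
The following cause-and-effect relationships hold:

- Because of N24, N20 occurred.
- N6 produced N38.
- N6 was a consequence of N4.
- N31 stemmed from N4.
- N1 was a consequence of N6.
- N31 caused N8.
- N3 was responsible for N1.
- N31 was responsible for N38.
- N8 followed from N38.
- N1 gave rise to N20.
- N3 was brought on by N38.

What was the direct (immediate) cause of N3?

Upstream contributors include N4, N31, N6, but only N38 feeds directly into N3.

N38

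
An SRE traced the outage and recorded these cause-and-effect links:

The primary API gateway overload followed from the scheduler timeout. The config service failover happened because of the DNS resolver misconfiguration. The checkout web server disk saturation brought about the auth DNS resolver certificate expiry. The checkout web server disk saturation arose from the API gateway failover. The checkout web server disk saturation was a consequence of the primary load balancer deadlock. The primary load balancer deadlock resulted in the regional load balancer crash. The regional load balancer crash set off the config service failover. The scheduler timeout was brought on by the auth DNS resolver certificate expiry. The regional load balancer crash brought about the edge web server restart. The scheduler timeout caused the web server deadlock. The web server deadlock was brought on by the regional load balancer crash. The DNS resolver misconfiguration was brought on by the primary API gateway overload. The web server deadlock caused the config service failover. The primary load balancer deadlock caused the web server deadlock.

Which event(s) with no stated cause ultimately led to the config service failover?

the API gateway failover, the primary load balancer deadlock

Tracing upstream from the config service failover: the config service failover ← the regional load balancer crash ← the primary load balancer deadlock.
A separate upstream branch: the config service failover ← the web server deadlock ← the scheduler timeout ← the auth DNS resolver certificate expiry ← the checkout web server disk saturation ← the API gateway failover.
Each of those chain origins has no stated cause.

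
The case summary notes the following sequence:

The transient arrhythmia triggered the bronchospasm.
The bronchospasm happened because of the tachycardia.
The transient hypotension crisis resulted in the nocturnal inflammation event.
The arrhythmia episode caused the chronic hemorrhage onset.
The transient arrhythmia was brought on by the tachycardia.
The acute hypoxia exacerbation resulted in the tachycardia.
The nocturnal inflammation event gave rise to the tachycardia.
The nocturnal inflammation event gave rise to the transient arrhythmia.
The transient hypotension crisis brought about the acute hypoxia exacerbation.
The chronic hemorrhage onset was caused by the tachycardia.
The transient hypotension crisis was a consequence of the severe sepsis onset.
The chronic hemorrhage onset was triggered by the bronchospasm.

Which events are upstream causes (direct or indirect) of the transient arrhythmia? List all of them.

the acute hypoxia exacerbation, the nocturnal inflammation event, the severe sepsis onset, the tachycardia, the transient hypotension crisis

Immediate causes of the transient arrhythmia: the nocturnal inflammation event, the tachycardia.
Further upstream: the severe sepsis onset, the transient hypotension crisis, the acute hypoxia exacerbation.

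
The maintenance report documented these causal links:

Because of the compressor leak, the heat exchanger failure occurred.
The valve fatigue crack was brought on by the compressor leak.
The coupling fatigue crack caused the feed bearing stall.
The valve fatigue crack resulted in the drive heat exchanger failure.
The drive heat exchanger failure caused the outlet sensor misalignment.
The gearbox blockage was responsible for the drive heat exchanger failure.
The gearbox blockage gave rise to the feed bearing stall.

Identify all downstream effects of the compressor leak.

the drive heat exchanger failure, the heat exchanger failure, the outlet sensor misalignment, the valve fatigue crack

Direct effects: the heat exchanger failure, the valve fatigue crack.
2 steps out: the drive heat exchanger failure.
3 steps out: the outlet sensor misalignment.
Not reachable from it: the gearbox blockage, the coupling fatigue crack, the feed bearing stall.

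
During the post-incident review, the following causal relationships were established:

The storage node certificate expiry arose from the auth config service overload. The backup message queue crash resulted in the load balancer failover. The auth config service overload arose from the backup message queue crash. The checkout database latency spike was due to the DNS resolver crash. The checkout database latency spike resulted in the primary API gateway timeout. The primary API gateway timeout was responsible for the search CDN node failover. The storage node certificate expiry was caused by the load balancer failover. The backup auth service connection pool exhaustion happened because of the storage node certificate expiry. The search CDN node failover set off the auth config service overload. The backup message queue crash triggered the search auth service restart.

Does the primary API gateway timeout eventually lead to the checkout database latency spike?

No

The primary API gateway timeout leads to the search CDN node failover, the auth config service overload, the storage node certificate expiry, the backup auth service connection pool exhaustion; the checkout database latency spike is not among them.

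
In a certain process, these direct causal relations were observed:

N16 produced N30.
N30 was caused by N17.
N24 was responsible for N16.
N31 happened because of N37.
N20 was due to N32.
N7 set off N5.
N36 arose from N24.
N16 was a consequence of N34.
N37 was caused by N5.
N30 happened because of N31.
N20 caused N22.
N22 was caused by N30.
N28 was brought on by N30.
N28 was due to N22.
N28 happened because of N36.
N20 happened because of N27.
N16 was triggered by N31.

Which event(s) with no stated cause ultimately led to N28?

N17, N24, N27, N32, N34, N7

Tracing upstream from N28: N28 ← N36 ← N24.
A separate upstream branch: N28 ← N30 ← N31 ← N37 ← N5 ← N7.
A separate upstream branch: N28 ← N30 ← N16 ← N34.
A separate upstream branch: N28 ← N22 ← N20 ← N27.
A separate upstream branch: N28 ← N30 ← N17.
A separate upstream branch: N28 ← N22 ← N20 ← N32.
Each of those chain origins has no stated cause.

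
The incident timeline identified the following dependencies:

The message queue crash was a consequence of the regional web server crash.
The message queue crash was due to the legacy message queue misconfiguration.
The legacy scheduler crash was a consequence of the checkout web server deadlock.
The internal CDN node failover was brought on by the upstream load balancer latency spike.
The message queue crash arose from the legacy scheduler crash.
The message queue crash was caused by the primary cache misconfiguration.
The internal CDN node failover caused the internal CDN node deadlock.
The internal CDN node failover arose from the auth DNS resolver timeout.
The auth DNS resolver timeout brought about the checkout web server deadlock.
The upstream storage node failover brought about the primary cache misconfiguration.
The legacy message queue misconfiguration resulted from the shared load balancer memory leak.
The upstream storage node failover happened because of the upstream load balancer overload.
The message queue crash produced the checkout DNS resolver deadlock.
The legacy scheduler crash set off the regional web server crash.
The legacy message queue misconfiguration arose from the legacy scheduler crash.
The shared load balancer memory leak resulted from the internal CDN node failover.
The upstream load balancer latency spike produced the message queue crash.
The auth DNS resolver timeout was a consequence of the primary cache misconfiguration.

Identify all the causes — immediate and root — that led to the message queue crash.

Immediate causes of the message queue crash: the upstream load balancer latency spike, the primary cache misconfiguration, the legacy scheduler crash, the legacy message queue misconfiguration, the regional web server crash.
Further upstream: the upstream load balancer overload, the upstream storage node failover, the auth DNS resolver timeout, the checkout web server deadlock, the internal CDN node failover, the shared load balancer memory leak.

the auth DNS resolver timeout, the checkout web server deadlock, the internal CDN node failover, the legacy message queue misconfiguration, the legacy scheduler crash, the primary cache misconfiguration, the regional web server crash, the shared load balancer memory leak, the upstream load balancer latency spike, the upstream load balancer overload, the upstream storage node failover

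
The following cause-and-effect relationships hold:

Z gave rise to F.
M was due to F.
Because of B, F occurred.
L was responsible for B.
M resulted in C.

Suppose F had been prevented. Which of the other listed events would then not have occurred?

C, M

Downstream of F: M, C.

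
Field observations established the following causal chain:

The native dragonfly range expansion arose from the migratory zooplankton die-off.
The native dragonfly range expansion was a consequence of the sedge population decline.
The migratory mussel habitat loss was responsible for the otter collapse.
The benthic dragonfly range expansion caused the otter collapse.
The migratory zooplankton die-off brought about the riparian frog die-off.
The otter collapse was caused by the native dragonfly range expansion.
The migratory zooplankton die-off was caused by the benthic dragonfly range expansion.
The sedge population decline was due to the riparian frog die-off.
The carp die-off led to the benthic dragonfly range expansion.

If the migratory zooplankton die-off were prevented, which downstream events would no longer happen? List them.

the native dragonfly range expansion, the riparian frog die-off, the sedge population decline

Downstream of the migratory zooplankton die-off: the riparian frog die-off, the sedge population decline, the native dragonfly range expansion, the otter collapse.
Of those, still caused via another path: the otter collapse.
The remainder have no surviving cause.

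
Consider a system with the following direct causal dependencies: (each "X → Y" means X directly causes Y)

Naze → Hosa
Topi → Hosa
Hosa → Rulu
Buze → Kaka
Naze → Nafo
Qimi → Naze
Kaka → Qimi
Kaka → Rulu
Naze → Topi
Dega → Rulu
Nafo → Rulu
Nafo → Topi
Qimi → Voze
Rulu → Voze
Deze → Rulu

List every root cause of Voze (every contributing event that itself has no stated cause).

Buze, Dega, Deze

Tracing upstream from Voze: Voze ← Qimi ← Kaka ← Buze.
A separate upstream branch: Voze ← Rulu ← Deze.
A separate upstream branch: Voze ← Rulu ← Dega.
Each of those chain origins has no stated cause.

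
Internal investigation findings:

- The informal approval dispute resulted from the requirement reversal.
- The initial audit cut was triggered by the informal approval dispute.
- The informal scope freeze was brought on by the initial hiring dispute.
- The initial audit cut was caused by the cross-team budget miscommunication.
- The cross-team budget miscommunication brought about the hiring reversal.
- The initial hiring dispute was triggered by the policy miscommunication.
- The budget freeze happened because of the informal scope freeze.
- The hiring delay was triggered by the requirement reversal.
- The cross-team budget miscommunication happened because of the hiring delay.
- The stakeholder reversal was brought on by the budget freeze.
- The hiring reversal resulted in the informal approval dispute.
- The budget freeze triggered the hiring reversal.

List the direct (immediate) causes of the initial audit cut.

the cross-team budget miscommunication, the informal approval dispute

Upstream contributors include the policy miscommunication, the initial hiring dispute, the informal scope freeze, the requirement reversal, the budget freeze, the hiring delay, the hiring reversal, but only the cross-team budget miscommunication, the informal approval dispute feed directly into the initial audit cut.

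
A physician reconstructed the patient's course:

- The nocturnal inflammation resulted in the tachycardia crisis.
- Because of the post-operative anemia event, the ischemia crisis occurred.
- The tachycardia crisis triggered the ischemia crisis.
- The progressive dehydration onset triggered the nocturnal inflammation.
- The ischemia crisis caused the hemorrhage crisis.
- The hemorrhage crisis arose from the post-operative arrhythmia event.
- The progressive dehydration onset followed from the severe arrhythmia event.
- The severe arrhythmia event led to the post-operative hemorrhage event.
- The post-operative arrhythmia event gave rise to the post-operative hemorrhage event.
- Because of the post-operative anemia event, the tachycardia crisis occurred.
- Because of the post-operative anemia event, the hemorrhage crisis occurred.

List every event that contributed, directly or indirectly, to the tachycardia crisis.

Immediate causes of the tachycardia crisis: the post-operative anemia event, the nocturnal inflammation.
Further upstream: the severe arrhythmia event, the progressive dehydration onset.

the nocturnal inflammation, the post-operative anemia event, the progressive dehydration onset, the severe arrhythmia event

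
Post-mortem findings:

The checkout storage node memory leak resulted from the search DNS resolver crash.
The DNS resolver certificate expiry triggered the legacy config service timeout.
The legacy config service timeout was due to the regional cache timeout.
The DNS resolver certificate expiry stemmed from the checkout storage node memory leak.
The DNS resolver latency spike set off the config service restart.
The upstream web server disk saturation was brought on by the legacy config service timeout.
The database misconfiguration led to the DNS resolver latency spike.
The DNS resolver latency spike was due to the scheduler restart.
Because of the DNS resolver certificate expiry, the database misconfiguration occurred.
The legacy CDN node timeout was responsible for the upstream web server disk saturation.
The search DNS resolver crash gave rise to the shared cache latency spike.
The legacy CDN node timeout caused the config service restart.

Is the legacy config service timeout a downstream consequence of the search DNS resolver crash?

Yes

There is a causal chain: the search DNS resolver crash → the checkout storage node memory leak → the DNS resolver certificate expiry → the legacy config service timeout.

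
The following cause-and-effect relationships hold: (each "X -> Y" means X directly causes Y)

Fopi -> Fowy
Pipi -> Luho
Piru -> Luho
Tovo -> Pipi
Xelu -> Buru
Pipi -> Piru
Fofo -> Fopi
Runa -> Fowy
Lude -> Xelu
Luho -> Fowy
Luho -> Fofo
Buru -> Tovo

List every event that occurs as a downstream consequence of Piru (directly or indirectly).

Fofo, Fopi, Fowy, Luho

Direct effects: Luho.
2 steps out: Fofo, Fowy.
3 steps out: Fopi.
Not reachable from it: Lude, Xelu, Buru, Tovo, Pipi, Runa.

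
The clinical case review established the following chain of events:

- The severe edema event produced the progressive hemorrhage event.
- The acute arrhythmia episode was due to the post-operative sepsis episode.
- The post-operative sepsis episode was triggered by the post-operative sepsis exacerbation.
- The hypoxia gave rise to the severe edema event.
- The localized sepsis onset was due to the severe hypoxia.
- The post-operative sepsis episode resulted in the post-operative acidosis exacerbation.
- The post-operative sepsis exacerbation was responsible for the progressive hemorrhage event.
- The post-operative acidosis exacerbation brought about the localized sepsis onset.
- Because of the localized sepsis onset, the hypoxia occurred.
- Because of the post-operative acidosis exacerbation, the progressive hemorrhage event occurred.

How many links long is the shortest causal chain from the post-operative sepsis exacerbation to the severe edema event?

5

Shortest chain: the post-operative sepsis exacerbation → the post-operative sepsis episode → the post-operative acidosis exacerbation → the localized sepsis onset → the hypoxia → the severe edema event.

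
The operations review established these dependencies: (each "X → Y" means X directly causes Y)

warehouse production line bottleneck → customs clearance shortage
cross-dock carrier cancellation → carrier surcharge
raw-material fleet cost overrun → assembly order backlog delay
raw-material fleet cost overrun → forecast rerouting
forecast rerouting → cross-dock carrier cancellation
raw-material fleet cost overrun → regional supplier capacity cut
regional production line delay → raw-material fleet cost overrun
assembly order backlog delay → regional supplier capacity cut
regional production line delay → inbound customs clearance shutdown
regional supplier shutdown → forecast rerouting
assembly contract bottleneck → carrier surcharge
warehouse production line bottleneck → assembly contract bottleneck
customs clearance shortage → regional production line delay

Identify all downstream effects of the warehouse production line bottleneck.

Direct effects: the customs clearance shortage, the assembly contract bottleneck.
2 steps out: the regional production line delay, the carrier surcharge.
3 steps out: the raw-material fleet cost overrun, the inbound customs clearance shutdown.
4 steps out: the forecast rerouting, the assembly order backlog delay, the regional supplier capacity cut.
5 steps out: the cross-dock carrier cancellation.
Not reachable from it: the regional supplier shutdown.

the assembly contract bottleneck, the assembly order backlog delay, the carrier surcharge, the cross-dock carrier cancellation, the customs clearance shortage, the forecast rerouting, the inbound customs clearance shutdown, the raw-material fleet cost overrun, the regional production line delay, the regional supplier capacity cut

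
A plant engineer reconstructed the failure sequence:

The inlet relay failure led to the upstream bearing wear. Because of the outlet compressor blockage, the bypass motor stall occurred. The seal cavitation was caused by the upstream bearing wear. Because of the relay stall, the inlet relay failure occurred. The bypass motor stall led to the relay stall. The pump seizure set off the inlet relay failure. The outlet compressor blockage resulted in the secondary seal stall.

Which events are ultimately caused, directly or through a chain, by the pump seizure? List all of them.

the inlet relay failure, the seal cavitation, the upstream bearing wear

Direct effects: the inlet relay failure.
2 steps out: the upstream bearing wear.
3 steps out: the seal cavitation.
Not reachable from it: the outlet compressor blockage, the secondary seal stall, the bypass motor stall, the relay stall.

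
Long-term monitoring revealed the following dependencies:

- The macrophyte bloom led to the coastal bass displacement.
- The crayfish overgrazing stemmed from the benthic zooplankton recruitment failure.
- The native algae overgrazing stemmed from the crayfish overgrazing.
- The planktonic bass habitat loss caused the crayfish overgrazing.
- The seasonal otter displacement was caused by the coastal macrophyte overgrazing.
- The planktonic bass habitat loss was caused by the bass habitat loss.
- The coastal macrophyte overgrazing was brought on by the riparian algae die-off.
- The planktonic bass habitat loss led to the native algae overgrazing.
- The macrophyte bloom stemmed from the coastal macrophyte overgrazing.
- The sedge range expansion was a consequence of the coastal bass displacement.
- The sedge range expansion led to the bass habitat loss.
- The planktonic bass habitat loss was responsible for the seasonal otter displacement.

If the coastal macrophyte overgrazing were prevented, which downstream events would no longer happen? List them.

the bass habitat loss, the coastal bass displacement, the macrophyte bloom, the planktonic bass habitat loss, the seasonal otter displacement, the sedge range expansion

Downstream of the coastal macrophyte overgrazing: the macrophyte bloom, the coastal bass displacement, the sedge range expansion, the bass habitat loss, the planktonic bass habitat loss, the seasonal otter displacement, the crayfish overgrazing, the native algae overgrazing.
Of those, still caused via another path: the crayfish overgrazing, the native algae overgrazing.
The remainder have no surviving cause.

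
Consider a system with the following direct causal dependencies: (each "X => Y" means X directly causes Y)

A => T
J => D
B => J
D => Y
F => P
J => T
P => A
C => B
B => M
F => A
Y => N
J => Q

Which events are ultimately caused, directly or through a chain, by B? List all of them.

D, J, M, N, Q, T, Y

Direct effects: J, M.
2 steps out: D, T, Q.
3 steps out: Y.
4 steps out: N.
Not reachable from it: F, C, P, A.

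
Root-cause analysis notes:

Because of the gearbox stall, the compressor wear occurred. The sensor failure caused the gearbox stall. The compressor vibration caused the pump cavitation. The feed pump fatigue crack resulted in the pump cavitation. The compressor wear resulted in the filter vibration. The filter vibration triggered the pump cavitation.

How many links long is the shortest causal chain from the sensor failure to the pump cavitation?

Shortest chain: the sensor failure → the gearbox stall → the compressor wear → the filter vibration → the pump cavitation.

4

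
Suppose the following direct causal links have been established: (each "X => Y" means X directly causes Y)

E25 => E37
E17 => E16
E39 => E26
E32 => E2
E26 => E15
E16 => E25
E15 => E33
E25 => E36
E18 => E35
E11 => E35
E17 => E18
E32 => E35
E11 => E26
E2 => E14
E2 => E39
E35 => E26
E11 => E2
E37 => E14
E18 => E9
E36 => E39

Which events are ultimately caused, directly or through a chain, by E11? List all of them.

E14, E15, E2, E26, E33, E35, E39

Direct effects: E35, E2, E26.
2 steps out: E39, E15, E14.
3 steps out: E33.
Not reachable from it: E17, E18, E16, E32, E9, E25, E36, E37.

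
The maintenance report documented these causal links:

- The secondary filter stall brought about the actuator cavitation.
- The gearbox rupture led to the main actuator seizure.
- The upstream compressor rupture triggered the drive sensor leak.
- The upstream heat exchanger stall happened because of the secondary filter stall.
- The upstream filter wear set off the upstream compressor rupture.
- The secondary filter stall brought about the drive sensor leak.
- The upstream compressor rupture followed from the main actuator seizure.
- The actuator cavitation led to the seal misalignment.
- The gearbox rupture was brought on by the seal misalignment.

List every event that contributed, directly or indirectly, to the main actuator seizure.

the actuator cavitation, the gearbox rupture, the seal misalignment, the secondary filter stall

Immediate cause of the main actuator seizure: the gearbox rupture.
Further upstream: the secondary filter stall, the actuator cavitation, the seal misalignment.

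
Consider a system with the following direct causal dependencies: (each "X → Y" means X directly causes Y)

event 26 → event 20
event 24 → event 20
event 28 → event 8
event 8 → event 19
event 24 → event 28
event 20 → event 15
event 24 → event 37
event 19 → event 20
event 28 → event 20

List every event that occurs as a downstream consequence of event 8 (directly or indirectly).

event 15, event 19, event 20

Direct effects: event 19.
2 steps out: event 20.
3 steps out: event 15.
Not reachable from it: event 24, event 28, event 37, event 26.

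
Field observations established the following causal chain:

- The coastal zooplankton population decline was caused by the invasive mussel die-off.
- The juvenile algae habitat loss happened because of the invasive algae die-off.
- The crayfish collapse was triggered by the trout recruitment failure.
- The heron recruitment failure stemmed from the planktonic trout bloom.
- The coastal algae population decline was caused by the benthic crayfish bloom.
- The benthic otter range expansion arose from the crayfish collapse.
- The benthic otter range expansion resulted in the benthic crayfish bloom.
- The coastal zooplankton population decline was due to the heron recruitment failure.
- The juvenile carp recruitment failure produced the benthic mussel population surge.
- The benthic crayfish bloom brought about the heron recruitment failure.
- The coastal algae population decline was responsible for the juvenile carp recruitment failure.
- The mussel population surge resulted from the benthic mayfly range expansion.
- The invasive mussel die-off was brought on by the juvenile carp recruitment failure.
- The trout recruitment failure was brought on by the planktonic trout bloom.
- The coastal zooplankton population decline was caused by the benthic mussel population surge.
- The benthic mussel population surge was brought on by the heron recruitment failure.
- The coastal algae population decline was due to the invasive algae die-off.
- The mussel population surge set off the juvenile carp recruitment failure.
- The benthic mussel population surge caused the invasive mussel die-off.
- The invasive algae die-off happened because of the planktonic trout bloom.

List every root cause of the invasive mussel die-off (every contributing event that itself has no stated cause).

Tracing upstream from the invasive mussel die-off: the invasive mussel die-off ← the benthic mussel population surge ← the heron recruitment failure ← the planktonic trout bloom.
A separate upstream branch: the invasive mussel die-off ← the juvenile carp recruitment failure ← the mussel population surge ← the benthic mayfly range expansion.
Each of those chain origins has no stated cause.

the benthic mayfly range expansion, the planktonic trout bloom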